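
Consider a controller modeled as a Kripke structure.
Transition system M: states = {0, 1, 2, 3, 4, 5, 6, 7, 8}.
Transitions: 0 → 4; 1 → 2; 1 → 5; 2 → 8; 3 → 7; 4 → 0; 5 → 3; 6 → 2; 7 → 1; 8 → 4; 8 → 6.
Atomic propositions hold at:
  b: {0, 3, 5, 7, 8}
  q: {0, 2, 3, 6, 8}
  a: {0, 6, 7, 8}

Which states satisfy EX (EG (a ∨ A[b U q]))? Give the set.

A[b U q]: least fixpoint, start Z0 = Sat(q) = {0, 2, 3, 6, 8}, add states in Sat(b) with every successor in Z. Z1 = {0, 2, 3, 5, 6, 8}; fixed.
Sat(A[b U q]) = {0, 2, 3, 5, 6, 8}
Sat(a ∨ A[b U q]) = {0, 2, 3, 5, 6, 7, 8}
EG (a ∨ A[b U q]): greatest fixpoint, start Z0 = {0, 2, 3, 5, 6, 7, 8}, keep only states in Sat with some successor in Z. Z1 = {2, 3, 5, 6, 8}; Z2 = {2, 5, 6, 8}; Z3 = {2, 6, 8}; fixed.
Sat(EG (a ∨ A[b U q])) = {2, 6, 8}
Sat(EX (EG (a ∨ A[b U q]))) = {s : some successor in {2, 6, 8}} = {1, 2, 6, 8}

{1, 2, 6, 8}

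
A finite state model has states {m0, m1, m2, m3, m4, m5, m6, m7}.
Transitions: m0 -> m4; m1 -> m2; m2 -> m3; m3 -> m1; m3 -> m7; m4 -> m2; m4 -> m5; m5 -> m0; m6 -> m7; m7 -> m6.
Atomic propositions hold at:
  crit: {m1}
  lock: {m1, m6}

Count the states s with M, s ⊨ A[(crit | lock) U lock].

Sat(crit | lock) = {m1, m6}
A[(crit | lock) U lock]: least fixpoint, start Z0 = Sat(lock) = {m1, m6}, add states in Sat(crit | lock) with every successor in Z. Already a fixed point.
Sat(A[(crit | lock) U lock]) = {m1, m6}
|Sat(A[(crit | lock) U lock])| = |{m1, m6}| = 2.

2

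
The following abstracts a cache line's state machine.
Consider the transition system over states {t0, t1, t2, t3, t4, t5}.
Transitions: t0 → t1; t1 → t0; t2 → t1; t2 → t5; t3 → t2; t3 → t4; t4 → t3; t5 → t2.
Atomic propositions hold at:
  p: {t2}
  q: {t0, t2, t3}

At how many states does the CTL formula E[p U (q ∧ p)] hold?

Sat(q ∧ p) = {t2}
E[p U (q ∧ p)]: least fixpoint, start Z0 = Sat((q ∧ p)) = {t2}, add states in Sat(p) with some successor in Z. Already a fixed point.
Sat(E[p U (q ∧ p)]) = {t2}
|Sat(E[p U (q ∧ p)])| = |{t2}| = 1.

1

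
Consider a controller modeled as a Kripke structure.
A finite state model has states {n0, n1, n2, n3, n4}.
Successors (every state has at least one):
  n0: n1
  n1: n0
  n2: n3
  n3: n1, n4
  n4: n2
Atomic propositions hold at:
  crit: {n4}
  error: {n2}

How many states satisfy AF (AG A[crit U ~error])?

Sat(~error) = {n0, n1, n3, n4}
A[crit U ~error]: least fixpoint, start Z0 = Sat(~error) = {n0, n1, n3, n4}, add states in Sat(crit) with every successor in Z. Already a fixed point.
Sat(A[crit U ~error]) = {n0, n1, n3, n4}
AG A[crit U ~error]: greatest fixpoint, start Z0 = {n0, n1, n3, n4}, keep only states in Sat with every successor in Z. Z1 = {n0, n1, n3}; Z2 = {n0, n1}; fixed.
Sat(AG A[crit U ~error]) = {n0, n1}
AF (AG A[crit U ~error]): least fixpoint, start Z0 = {n0, n1}, add states with every successor in Z. Already a fixed point.
Sat(AF (AG A[crit U ~error])) = {n0, n1}
|Sat(AF (AG A[crit U ~error]))| = |{n0, n1}| = 2.

2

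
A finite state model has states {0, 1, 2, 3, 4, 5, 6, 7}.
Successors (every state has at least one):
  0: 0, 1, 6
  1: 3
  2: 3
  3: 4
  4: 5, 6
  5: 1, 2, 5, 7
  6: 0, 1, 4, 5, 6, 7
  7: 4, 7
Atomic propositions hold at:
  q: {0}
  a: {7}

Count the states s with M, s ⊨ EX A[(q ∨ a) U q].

2

Sat(q ∨ a) = {0, 7}
A[(q ∨ a) U q]: least fixpoint, start Z0 = Sat(q) = {0}, add states in Sat(q ∨ a) with every successor in Z. Already a fixed point.
Sat(A[(q ∨ a) U q]) = {0}
Sat(EX A[(q ∨ a) U q]) = {s : some successor in {0}} = {0, 6}
|Sat(EX A[(q ∨ a) U q])| = |{0, 6}| = 2.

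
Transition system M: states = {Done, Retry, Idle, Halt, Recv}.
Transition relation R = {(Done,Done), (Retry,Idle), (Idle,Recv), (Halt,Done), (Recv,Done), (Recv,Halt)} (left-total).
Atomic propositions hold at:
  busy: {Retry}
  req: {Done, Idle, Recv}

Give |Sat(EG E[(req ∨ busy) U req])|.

Sat(req ∨ busy) = {Done, Retry, Idle, Recv}
E[(req ∨ busy) U req]: least fixpoint, start Z0 = Sat(req) = {Done, Idle, Recv}, add states in Sat(req ∨ busy) with some successor in Z. Z1 = {Done, Retry, Idle, Recv}; fixed.
Sat(E[(req ∨ busy) U req]) = {Done, Retry, Idle, Recv}
EG E[(req ∨ busy) U req]: greatest fixpoint, start Z0 = {Done, Retry, Idle, Recv}, keep only states in Sat with some successor in Z. Already a fixed point.
Sat(EG E[(req ∨ busy) U req]) = {Done, Retry, Idle, Recv}
|Sat(EG E[(req ∨ busy) U req])| = |{Done, Retry, Idle, Recv}| = 4.

4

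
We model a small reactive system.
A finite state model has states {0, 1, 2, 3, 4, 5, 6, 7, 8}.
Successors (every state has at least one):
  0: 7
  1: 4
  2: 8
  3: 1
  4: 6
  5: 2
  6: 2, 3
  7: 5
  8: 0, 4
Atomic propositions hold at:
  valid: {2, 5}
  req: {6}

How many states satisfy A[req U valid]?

A[req U valid]: least fixpoint, start Z0 = Sat(valid) = {2, 5}, add states in Sat(req) with every successor in Z. Already a fixed point.
Sat(A[req U valid]) = {2, 5}
|Sat(A[req U valid])| = |{2, 5}| = 2.

2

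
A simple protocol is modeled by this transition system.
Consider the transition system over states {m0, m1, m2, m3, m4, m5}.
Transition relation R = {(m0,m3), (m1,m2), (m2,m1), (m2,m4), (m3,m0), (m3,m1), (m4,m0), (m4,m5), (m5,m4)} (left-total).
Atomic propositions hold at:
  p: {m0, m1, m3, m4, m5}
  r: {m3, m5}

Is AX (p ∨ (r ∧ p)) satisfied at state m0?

Yes

Sat(r ∧ p) = {m3, m5}
Sat(p ∨ (r ∧ p)) = {m0, m1, m3, m4, m5}
Sat(AX (p ∨ (r ∧ p))) = {s : every successor in {m0, m1, m3, m4, m5}} = {m0, m2, m3, m4, m5}
m0 ∈ Sat(AX (p ∨ (r ∧ p))) = {m0, m2, m3, m4, m5}, so the formula holds at m0.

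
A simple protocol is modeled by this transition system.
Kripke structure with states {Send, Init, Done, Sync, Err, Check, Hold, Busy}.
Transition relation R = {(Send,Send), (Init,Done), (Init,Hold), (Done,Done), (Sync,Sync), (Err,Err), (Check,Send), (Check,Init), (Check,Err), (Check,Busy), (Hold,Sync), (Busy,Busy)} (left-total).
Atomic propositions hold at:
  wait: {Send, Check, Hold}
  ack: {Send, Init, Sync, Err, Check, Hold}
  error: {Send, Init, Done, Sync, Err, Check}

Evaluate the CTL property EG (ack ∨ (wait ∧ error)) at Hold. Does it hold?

Sat(wait ∧ error) = {Send, Check}
Sat(ack ∨ (wait ∧ error)) = {Send, Init, Sync, Err, Check, Hold}
EG (ack ∨ (wait ∧ error)): greatest fixpoint, start Z0 = {Send, Init, Sync, Err, Check, Hold}, keep only states in Sat with some successor in Z. Already a fixed point.
Sat(EG (ack ∨ (wait ∧ error))) = {Send, Init, Sync, Err, Check, Hold}
Hold ∈ Sat(EG (ack ∨ (wait ∧ error))) = {Send, Init, Sync, Err, Check, Hold}, so the formula holds at Hold.

Yes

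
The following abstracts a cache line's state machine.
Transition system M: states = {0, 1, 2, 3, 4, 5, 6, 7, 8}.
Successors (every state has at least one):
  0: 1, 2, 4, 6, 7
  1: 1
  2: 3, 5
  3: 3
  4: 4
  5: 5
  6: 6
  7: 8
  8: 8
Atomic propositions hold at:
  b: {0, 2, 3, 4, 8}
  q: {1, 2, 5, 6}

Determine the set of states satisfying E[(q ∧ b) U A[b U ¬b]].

Sat(q ∧ b) = {2}
Sat(¬b) = {1, 5, 6, 7}
A[b U ¬b]: least fixpoint, start Z0 = Sat(¬b) = {1, 5, 6, 7}, add states in Sat(b) with every successor in Z. Already a fixed point.
Sat(A[b U ¬b]) = {1, 5, 6, 7}
E[(q ∧ b) U A[b U ¬b]]: least fixpoint, start Z0 = Sat(A[b U ¬b]) = {1, 5, 6, 7}, add states in Sat(q ∧ b) with some successor in Z. Z1 = {1, 2, 5, 6, 7}; fixed.
Sat(E[(q ∧ b) U A[b U ¬b]]) = {1, 2, 5, 6, 7}

{1, 2, 5, 6, 7}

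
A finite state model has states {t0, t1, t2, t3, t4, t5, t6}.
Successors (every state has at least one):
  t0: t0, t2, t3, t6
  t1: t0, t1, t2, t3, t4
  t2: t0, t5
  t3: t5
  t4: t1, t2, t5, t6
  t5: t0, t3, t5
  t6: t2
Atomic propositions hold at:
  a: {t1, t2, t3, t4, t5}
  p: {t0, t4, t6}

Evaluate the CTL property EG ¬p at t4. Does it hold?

No

Sat(¬p) = {t1, t2, t3, t5}
EG ¬p: greatest fixpoint, start Z0 = {t1, t2, t3, t5}, keep only states in Sat with some successor in Z. Already a fixed point.
Sat(EG ¬p) = {t1, t2, t3, t5}
t4 ∉ Sat(EG ¬p) = {t1, t2, t3, t5}, so the formula does not hold at t4.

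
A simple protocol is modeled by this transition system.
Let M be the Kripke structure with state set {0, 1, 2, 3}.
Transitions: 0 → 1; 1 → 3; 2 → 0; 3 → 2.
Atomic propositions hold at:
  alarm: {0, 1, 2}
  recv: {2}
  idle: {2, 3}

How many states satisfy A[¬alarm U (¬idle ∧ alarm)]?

2

Sat(¬alarm) = {3}
Sat(¬idle) = {0, 1}
Sat(¬idle ∧ alarm) = {0, 1}
A[¬alarm U (¬idle ∧ alarm)]: least fixpoint, start Z0 = Sat((¬idle ∧ alarm)) = {0, 1}, add states in Sat(¬alarm) with every successor in Z. Already a fixed point.
Sat(A[¬alarm U (¬idle ∧ alarm)]) = {0, 1}
|Sat(A[¬alarm U (¬idle ∧ alarm)])| = |{0, 1}| = 2.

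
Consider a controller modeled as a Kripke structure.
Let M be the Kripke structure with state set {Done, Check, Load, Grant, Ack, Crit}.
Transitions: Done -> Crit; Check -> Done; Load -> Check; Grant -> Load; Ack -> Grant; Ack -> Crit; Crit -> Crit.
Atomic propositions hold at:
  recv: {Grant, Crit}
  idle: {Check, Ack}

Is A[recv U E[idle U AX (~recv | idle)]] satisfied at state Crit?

Sat(~recv) = {Done, Check, Load, Ack}
Sat(~recv | idle) = {Done, Check, Load, Ack}
Sat(AX (~recv | idle)) = {s : every successor in {Done, Check, Load, Ack}} = {Check, Load, Grant}
E[idle U AX (~recv | idle)]: least fixpoint, start Z0 = Sat(AX (~recv | idle)) = {Check, Load, Grant}, add states in Sat(idle) with some successor in Z. Z1 = {Check, Load, Grant, Ack}; fixed.
Sat(E[idle U AX (~recv | idle)]) = {Check, Load, Grant, Ack}
A[recv U E[idle U AX (~recv | idle)]]: least fixpoint, start Z0 = Sat(E[idle U AX (~recv | idle)]) = {Check, Load, Grant, Ack}, add states in Sat(recv) with every successor in Z. Already a fixed point.
Sat(A[recv U E[idle U AX (~recv | idle)]]) = {Check, Load, Grant, Ack}
Crit ∉ Sat(A[recv U E[idle U AX (~recv | idle)]]) = {Check, Load, Grant, Ack}, so the formula does not hold at Crit.

No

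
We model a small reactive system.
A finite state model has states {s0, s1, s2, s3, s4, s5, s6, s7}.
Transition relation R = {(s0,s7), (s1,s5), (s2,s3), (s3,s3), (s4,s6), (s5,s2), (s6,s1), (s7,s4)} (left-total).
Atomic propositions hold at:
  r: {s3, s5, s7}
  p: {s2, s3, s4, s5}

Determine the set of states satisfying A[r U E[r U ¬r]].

Sat(¬r) = {s0, s1, s2, s4, s6}
E[r U ¬r]: least fixpoint, start Z0 = Sat(¬r) = {s0, s1, s2, s4, s6}, add states in Sat(r) with some successor in Z. Z1 = {s0, s1, s2, s4, s5, s6, s7}; fixed.
Sat(E[r U ¬r]) = {s0, s1, s2, s4, s5, s6, s7}
A[r U E[r U ¬r]]: least fixpoint, start Z0 = Sat(E[r U ¬r]) = {s0, s1, s2, s4, s5, s6, s7}, add states in Sat(r) with every successor in Z. Already a fixed point.
Sat(A[r U E[r U ¬r]]) = {s0, s1, s2, s4, s5, s6, s7}

{s0, s1, s2, s4, s5, s6, s7}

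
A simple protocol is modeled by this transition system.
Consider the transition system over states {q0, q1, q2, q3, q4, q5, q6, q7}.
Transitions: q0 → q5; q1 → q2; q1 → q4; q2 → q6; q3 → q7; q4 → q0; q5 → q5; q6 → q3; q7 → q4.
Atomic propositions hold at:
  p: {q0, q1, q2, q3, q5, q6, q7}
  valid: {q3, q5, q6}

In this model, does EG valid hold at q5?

EG valid: greatest fixpoint, start Z0 = {q3, q5, q6}, keep only states in Sat with some successor in Z. Z1 = {q5, q6}; Z2 = {q5}; fixed.
Sat(EG valid) = {q5}
q5 ∈ Sat(EG valid) = {q5}, so the formula holds at q5.

Yes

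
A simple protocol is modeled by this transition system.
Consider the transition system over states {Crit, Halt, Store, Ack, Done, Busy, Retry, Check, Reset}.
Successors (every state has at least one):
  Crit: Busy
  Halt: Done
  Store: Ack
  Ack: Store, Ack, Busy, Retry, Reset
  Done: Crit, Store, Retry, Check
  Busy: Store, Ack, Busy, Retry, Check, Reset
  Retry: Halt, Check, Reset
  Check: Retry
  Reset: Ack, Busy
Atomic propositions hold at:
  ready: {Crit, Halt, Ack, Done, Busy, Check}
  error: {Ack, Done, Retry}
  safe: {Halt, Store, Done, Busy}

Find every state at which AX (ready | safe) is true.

Sat(ready | safe) = {Crit, Halt, Store, Ack, Done, Busy, Check}
Sat(AX (ready | safe)) = {s : every successor in {Crit, Halt, Store, Ack, Done, Busy, Check}} = {Crit, Halt, Store, Reset}

{Crit, Halt, Store, Reset}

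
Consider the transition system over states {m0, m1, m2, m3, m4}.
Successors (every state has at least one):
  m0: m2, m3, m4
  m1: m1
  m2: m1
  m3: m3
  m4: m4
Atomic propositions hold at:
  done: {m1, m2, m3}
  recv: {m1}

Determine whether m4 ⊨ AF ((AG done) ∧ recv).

AG done: greatest fixpoint, start Z0 = {m1, m2, m3}, keep only states in Sat with every successor in Z. Already a fixed point.
Sat(AG done) = {m1, m2, m3}
Sat((AG done) ∧ recv) = {m1}
AF ((AG done) ∧ recv): least fixpoint, start Z0 = {m1}, add states with every successor in Z. Z1 = {m1, m2}; fixed.
Sat(AF ((AG done) ∧ recv)) = {m1, m2}
m4 ∉ Sat(AF ((AG done) ∧ recv)) = {m1, m2}, so the formula does not hold at m4.

No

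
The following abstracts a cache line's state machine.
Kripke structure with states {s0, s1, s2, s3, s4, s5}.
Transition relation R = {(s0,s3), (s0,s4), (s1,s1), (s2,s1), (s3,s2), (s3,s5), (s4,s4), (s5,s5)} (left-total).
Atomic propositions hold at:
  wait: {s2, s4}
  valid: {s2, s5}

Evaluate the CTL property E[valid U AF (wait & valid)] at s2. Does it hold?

Sat(wait & valid) = {s2}
AF (wait & valid): least fixpoint, start Z0 = {s2}, add states with every successor in Z. Already a fixed point.
Sat(AF (wait & valid)) = {s2}
E[valid U AF (wait & valid)]: least fixpoint, start Z0 = Sat(AF (wait & valid)) = {s2}, add states in Sat(valid) with some successor in Z. Already a fixed point.
Sat(E[valid U AF (wait & valid)]) = {s2}
s2 ∈ Sat(E[valid U AF (wait & valid)]) = {s2}, so the formula holds at s2.

Yes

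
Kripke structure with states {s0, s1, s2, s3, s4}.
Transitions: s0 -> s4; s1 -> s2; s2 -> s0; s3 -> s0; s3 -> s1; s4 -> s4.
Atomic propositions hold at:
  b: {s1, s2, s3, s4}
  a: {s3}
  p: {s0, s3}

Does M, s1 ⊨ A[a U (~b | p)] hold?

No

Sat(~b) = {s0}
Sat(~b | p) = {s0, s3}
A[a U (~b | p)]: least fixpoint, start Z0 = Sat((~b | p)) = {s0, s3}, add states in Sat(a) with every successor in Z. Already a fixed point.
Sat(A[a U (~b | p)]) = {s0, s3}
s1 ∉ Sat(A[a U (~b | p)]) = {s0, s3}, so the formula does not hold at s1.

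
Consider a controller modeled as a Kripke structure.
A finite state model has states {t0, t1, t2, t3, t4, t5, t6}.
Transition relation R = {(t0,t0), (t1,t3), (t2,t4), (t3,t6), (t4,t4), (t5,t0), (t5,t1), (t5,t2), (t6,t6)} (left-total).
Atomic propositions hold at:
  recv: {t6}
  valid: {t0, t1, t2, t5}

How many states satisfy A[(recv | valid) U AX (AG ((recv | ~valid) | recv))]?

Sat(recv | valid) = {t0, t1, t2, t5, t6}
Sat(~valid) = {t3, t4, t6}
Sat(recv | ~valid) = {t3, t4, t6}
Sat((recv | ~valid) | recv) = {t3, t4, t6}
AG ((recv | ~valid) | recv): greatest fixpoint, start Z0 = {t3, t4, t6}, keep only states in Sat with every successor in Z. Already a fixed point.
Sat(AG ((recv | ~valid) | recv)) = {t3, t4, t6}
Sat(AX (AG ((recv | ~valid) | recv))) = {s : every successor in {t3, t4, t6}} = {t1, t2, t3, t4, t6}
A[(recv | valid) U AX (AG ((recv | ~valid) | recv))]: least fixpoint, start Z0 = Sat(AX (AG ((recv | ~valid) | recv))) = {t1, t2, t3, t4, t6}, add states in Sat(recv | valid) with every successor in Z. Already a fixed point.
Sat(A[(recv | valid) U AX (AG ((recv | ~valid) | recv))]) = {t1, t2, t3, t4, t6}
|Sat(A[(recv | valid) U AX (AG ((recv | ~valid) | recv))])| = |{t1, t2, t3, t4, t6}| = 5.

5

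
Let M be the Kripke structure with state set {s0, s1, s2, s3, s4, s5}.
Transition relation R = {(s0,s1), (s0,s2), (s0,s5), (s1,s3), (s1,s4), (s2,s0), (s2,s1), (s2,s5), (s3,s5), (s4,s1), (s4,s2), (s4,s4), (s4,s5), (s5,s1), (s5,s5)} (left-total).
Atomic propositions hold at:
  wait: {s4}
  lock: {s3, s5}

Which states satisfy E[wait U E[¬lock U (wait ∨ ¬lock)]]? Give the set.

{s0, s1, s2, s4}

Sat(¬lock) = {s0, s1, s2, s4}
Sat(wait ∨ ¬lock) = {s0, s1, s2, s4}
E[¬lock U (wait ∨ ¬lock)]: least fixpoint, start Z0 = Sat((wait ∨ ¬lock)) = {s0, s1, s2, s4}, add states in Sat(¬lock) with some successor in Z. Already a fixed point.
Sat(E[¬lock U (wait ∨ ¬lock)]) = {s0, s1, s2, s4}
E[wait U E[¬lock U (wait ∨ ¬lock)]]: least fixpoint, start Z0 = Sat(E[¬lock U (wait ∨ ¬lock)]) = {s0, s1, s2, s4}, add states in Sat(wait) with some successor in Z. Already a fixed point.
Sat(E[wait U E[¬lock U (wait ∨ ¬lock)]]) = {s0, s1, s2, s4}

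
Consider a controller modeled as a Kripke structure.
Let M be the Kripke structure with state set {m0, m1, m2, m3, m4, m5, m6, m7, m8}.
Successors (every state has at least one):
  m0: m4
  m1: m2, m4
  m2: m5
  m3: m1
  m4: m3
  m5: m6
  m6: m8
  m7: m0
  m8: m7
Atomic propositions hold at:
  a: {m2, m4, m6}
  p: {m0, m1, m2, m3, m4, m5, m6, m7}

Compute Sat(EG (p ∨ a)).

Sat(p ∨ a) = {m0, m1, m2, m3, m4, m5, m6, m7}
EG (p ∨ a): greatest fixpoint, start Z0 = {m0, m1, m2, m3, m4, m5, m6, m7}, keep only states in Sat with some successor in Z. Z1 = {m0, m1, m2, m3, m4, m5, m7}; Z2 = {m0, m1, m2, m3, m4, m7}; Z3 = {m0, m1, m3, m4, m7}; fixed.
Sat(EG (p ∨ a)) = {m0, m1, m3, m4, m7}

{m0, m1, m3, m4, m7}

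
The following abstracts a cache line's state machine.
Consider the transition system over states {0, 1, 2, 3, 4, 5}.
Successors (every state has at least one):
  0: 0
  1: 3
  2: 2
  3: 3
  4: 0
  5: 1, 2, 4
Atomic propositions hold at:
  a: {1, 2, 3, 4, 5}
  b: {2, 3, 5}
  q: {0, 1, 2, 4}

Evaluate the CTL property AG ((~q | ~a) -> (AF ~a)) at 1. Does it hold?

Sat(~q) = {3, 5}
Sat(~a) = {0}
Sat(~q | ~a) = {0, 3, 5}
AF ~a: least fixpoint, start Z0 = {0}, add states with every successor in Z. Z1 = {0, 4}; fixed.
Sat(AF ~a) = {0, 4}
Sat((~q | ~a) -> (AF ~a)) = {0, 1, 2, 4}
AG ((~q | ~a) -> (AF ~a)): greatest fixpoint, start Z0 = {0, 1, 2, 4}, keep only states in Sat with every successor in Z. Z1 = {0, 2, 4}; fixed.
Sat(AG ((~q | ~a) -> (AF ~a))) = {0, 2, 4}
1 ∉ Sat(AG ((~q | ~a) -> (AF ~a))) = {0, 2, 4}, so the formula does not hold at 1.

No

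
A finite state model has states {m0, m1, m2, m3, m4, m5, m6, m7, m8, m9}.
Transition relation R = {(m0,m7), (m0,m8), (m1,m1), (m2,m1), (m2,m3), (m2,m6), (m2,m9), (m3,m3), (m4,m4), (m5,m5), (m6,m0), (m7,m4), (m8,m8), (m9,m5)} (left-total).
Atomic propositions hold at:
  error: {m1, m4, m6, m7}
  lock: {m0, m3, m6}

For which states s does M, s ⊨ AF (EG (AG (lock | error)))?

Sat(lock | error) = {m0, m1, m3, m4, m6, m7}
AG (lock | error): greatest fixpoint, start Z0 = {m0, m1, m3, m4, m6, m7}, keep only states in Sat with every successor in Z. Z1 = {m1, m3, m4, m6, m7}; Z2 = {m1, m3, m4, m7}; fixed.
Sat(AG (lock | error)) = {m1, m3, m4, m7}
EG (AG (lock | error)): greatest fixpoint, start Z0 = {m1, m3, m4, m7}, keep only states in Sat with some successor in Z. Already a fixed point.
Sat(EG (AG (lock | error))) = {m1, m3, m4, m7}
AF (EG (AG (lock | error))): least fixpoint, start Z0 = {m1, m3, m4, m7}, add states with every successor in Z. Already a fixed point.
Sat(AF (EG (AG (lock | error)))) = {m1, m3, m4, m7}

{m1, m3, m4, m7}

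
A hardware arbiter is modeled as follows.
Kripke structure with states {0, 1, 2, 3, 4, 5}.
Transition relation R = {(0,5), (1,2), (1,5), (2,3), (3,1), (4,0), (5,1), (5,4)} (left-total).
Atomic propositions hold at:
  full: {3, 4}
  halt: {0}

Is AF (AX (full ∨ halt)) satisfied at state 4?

Sat(full ∨ halt) = {0, 3, 4}
Sat(AX (full ∨ halt)) = {s : every successor in {0, 3, 4}} = {2, 4}
AF (AX (full ∨ halt)): least fixpoint, start Z0 = {2, 4}, add states with every successor in Z. Already a fixed point.
Sat(AF (AX (full ∨ halt))) = {2, 4}
4 ∈ Sat(AF (AX (full ∨ halt))) = {2, 4}, so the formula holds at 4.

Yes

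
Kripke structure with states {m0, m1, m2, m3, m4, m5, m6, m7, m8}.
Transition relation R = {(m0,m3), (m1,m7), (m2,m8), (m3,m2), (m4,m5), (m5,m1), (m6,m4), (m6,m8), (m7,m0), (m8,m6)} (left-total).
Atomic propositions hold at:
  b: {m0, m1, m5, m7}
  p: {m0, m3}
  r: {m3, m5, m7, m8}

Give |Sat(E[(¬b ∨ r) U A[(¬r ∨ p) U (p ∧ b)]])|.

2

Sat(¬b) = {m2, m3, m4, m6, m8}
Sat(¬b ∨ r) = {m2, m3, m4, m5, m6, m7, m8}
Sat(¬r) = {m0, m1, m2, m4, m6}
Sat(¬r ∨ p) = {m0, m1, m2, m3, m4, m6}
Sat(p ∧ b) = {m0}
A[(¬r ∨ p) U (p ∧ b)]: least fixpoint, start Z0 = Sat((p ∧ b)) = {m0}, add states in Sat(¬r ∨ p) with every successor in Z. Already a fixed point.
Sat(A[(¬r ∨ p) U (p ∧ b)]) = {m0}
E[(¬b ∨ r) U A[(¬r ∨ p) U (p ∧ b)]]: least fixpoint, start Z0 = Sat(A[(¬r ∨ p) U (p ∧ b)]) = {m0}, add states in Sat(¬b ∨ r) with some successor in Z. Z1 = {m0, m7}; fixed.
Sat(E[(¬b ∨ r) U A[(¬r ∨ p) U (p ∧ b)]]) = {m0, m7}
|Sat(E[(¬b ∨ r) U A[(¬r ∨ p) U (p ∧ b)]])| = |{m0, m7}| = 2.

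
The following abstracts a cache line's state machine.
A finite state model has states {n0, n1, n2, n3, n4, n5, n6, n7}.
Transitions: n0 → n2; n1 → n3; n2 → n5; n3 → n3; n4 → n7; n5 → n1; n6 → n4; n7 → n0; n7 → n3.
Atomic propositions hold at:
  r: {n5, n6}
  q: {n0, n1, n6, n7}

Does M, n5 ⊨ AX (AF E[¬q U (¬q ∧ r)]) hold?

No

Sat(¬q) = {n2, n3, n4, n5}
Sat(¬q ∧ r) = {n5}
E[¬q U (¬q ∧ r)]: least fixpoint, start Z0 = Sat((¬q ∧ r)) = {n5}, add states in Sat(¬q) with some successor in Z. Z1 = {n2, n5}; fixed.
Sat(E[¬q U (¬q ∧ r)]) = {n2, n5}
AF E[¬q U (¬q ∧ r)]: least fixpoint, start Z0 = {n2, n5}, add states with every successor in Z. Z1 = {n0, n2, n5}; fixed.
Sat(AF E[¬q U (¬q ∧ r)]) = {n0, n2, n5}
Sat(AX (AF E[¬q U (¬q ∧ r)])) = {s : every successor in {n0, n2, n5}} = {n0, n2}
n5 ∉ Sat(AX (AF E[¬q U (¬q ∧ r)])) = {n0, n2}, so the formula does not hold at n5.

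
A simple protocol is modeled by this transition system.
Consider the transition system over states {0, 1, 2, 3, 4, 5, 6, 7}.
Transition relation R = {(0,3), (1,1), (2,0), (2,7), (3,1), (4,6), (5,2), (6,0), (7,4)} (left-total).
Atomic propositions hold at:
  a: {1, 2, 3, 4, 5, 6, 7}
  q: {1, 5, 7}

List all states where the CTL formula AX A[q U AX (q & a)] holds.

{0, 1, 3}

Sat(q & a) = {1, 5, 7}
Sat(AX (q & a)) = {s : every successor in {1, 5, 7}} = {1, 3}
A[q U AX (q & a)]: least fixpoint, start Z0 = Sat(AX (q & a)) = {1, 3}, add states in Sat(q) with every successor in Z. Already a fixed point.
Sat(A[q U AX (q & a)]) = {1, 3}
Sat(AX A[q U AX (q & a)]) = {s : every successor in {1, 3}} = {0, 1, 3}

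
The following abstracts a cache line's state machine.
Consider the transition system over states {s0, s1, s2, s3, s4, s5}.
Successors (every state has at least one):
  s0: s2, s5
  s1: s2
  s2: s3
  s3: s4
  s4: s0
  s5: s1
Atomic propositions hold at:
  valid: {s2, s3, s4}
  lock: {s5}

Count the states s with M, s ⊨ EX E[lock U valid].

E[lock U valid]: least fixpoint, start Z0 = Sat(valid) = {s2, s3, s4}, add states in Sat(lock) with some successor in Z. Already a fixed point.
Sat(E[lock U valid]) = {s2, s3, s4}
Sat(EX E[lock U valid]) = {s : some successor in {s2, s3, s4}} = {s0, s1, s2, s3}
|Sat(EX E[lock U valid])| = |{s0, s1, s2, s3}| = 4.

4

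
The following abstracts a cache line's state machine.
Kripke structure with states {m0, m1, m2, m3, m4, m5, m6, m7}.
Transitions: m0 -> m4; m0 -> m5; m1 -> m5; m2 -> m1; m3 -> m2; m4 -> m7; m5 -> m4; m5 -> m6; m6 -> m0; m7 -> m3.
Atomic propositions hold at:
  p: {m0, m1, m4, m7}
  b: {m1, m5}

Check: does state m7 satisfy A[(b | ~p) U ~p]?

Sat(~p) = {m2, m3, m5, m6}
Sat(b | ~p) = {m1, m2, m3, m5, m6}
A[(b | ~p) U ~p]: least fixpoint, start Z0 = Sat(~p) = {m2, m3, m5, m6}, add states in Sat(b | ~p) with every successor in Z. Z1 = {m1, m2, m3, m5, m6}; fixed.
Sat(A[(b | ~p) U ~p]) = {m1, m2, m3, m5, m6}
m7 ∉ Sat(A[(b | ~p) U ~p]) = {m1, m2, m3, m5, m6}, so the formula does not hold at m7.

No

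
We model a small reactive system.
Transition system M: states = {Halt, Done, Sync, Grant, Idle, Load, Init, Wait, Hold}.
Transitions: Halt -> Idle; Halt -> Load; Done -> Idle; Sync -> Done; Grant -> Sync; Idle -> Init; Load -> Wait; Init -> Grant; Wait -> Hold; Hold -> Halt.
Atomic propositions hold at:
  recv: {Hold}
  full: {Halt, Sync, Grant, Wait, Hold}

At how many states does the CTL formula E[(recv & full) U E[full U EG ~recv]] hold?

Sat(recv & full) = {Hold}
Sat(~recv) = {Halt, Done, Sync, Grant, Idle, Load, Init, Wait}
EG ~recv: greatest fixpoint, start Z0 = {Halt, Done, Sync, Grant, Idle, Load, Init, Wait}, keep only states in Sat with some successor in Z. Z1 = {Halt, Done, Sync, Grant, Idle, Load, Init}; Z2 = {Halt, Done, Sync, Grant, Idle, Init}; fixed.
Sat(EG ~recv) = {Halt, Done, Sync, Grant, Idle, Init}
E[full U EG ~recv]: least fixpoint, start Z0 = Sat(EG ~recv) = {Halt, Done, Sync, Grant, Idle, Init}, add states in Sat(full) with some successor in Z. Z1 = {Halt, Done, Sync, Grant, Idle, Init, Hold}; Z2 = {Halt, Done, Sync, Grant, Idle, Init, Wait, Hold}; fixed.
Sat(E[full U EG ~recv]) = {Halt, Done, Sync, Grant, Idle, Init, Wait, Hold}
E[(recv & full) U E[full U EG ~recv]]: least fixpoint, start Z0 = Sat(E[full U EG ~recv]) = {Halt, Done, Sync, Grant, Idle, Init, Wait, Hold}, add states in Sat(recv & full) with some successor in Z. Already a fixed point.
Sat(E[(recv & full) U E[full U EG ~recv]]) = {Halt, Done, Sync, Grant, Idle, Init, Wait, Hold}
|Sat(E[(recv & full) U E[full U EG ~recv]])| = |{Halt, Done, Sync, Grant, Idle, Init, Wait, Hold}| = 8.

8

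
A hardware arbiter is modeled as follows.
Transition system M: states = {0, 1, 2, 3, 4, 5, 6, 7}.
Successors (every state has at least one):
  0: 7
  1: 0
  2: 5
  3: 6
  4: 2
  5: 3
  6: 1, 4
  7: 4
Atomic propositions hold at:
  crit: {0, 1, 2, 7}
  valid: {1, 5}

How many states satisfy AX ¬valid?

6

Sat(¬valid) = {0, 2, 3, 4, 6, 7}
Sat(AX ¬valid) = {s : every successor in {0, 2, 3, 4, 6, 7}} = {0, 1, 3, 4, 5, 7}
|Sat(AX ¬valid)| = |{0, 1, 3, 4, 5, 7}| = 6.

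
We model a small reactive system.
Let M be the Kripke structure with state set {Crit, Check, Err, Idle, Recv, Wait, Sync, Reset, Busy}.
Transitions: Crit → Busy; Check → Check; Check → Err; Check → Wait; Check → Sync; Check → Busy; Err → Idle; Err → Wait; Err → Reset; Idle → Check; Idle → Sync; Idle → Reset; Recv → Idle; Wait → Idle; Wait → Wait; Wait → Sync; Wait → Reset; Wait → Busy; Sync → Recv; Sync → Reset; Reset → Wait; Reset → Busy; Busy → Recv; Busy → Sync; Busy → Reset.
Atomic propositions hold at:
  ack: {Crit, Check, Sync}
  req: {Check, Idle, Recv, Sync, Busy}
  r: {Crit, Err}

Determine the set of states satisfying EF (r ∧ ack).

Sat(r ∧ ack) = {Crit}
EF (r ∧ ack): least fixpoint, start Z0 = {Crit}, add states with some successor in Z. Already a fixed point.
Sat(EF (r ∧ ack)) = {Crit}

{Crit}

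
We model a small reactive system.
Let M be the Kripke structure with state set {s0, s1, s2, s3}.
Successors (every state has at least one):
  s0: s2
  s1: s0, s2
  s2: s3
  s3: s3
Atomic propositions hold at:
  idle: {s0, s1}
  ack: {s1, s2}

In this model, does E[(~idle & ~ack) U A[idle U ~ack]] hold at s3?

Yes

Sat(~idle) = {s2, s3}
Sat(~ack) = {s0, s3}
Sat(~idle & ~ack) = {s3}
A[idle U ~ack]: least fixpoint, start Z0 = Sat(~ack) = {s0, s3}, add states in Sat(idle) with every successor in Z. Already a fixed point.
Sat(A[idle U ~ack]) = {s0, s3}
E[(~idle & ~ack) U A[idle U ~ack]]: least fixpoint, start Z0 = Sat(A[idle U ~ack]) = {s0, s3}, add states in Sat(~idle & ~ack) with some successor in Z. Already a fixed point.
Sat(E[(~idle & ~ack) U A[idle U ~ack]]) = {s0, s3}
s3 ∈ Sat(E[(~idle & ~ack) U A[idle U ~ack]]) = {s0, s3}, so the formula holds at s3.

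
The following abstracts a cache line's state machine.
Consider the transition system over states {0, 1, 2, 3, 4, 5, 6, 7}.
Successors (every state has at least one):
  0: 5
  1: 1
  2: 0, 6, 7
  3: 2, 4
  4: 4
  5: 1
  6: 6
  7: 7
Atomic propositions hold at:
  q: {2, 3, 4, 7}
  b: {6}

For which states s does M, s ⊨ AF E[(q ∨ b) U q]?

{2, 3, 4, 7}

Sat(q ∨ b) = {2, 3, 4, 6, 7}
E[(q ∨ b) U q]: least fixpoint, start Z0 = Sat(q) = {2, 3, 4, 7}, add states in Sat(q ∨ b) with some successor in Z. Already a fixed point.
Sat(E[(q ∨ b) U q]) = {2, 3, 4, 7}
AF E[(q ∨ b) U q]: least fixpoint, start Z0 = {2, 3, 4, 7}, add states with every successor in Z. Already a fixed point.
Sat(AF E[(q ∨ b) U q]) = {2, 3, 4, 7}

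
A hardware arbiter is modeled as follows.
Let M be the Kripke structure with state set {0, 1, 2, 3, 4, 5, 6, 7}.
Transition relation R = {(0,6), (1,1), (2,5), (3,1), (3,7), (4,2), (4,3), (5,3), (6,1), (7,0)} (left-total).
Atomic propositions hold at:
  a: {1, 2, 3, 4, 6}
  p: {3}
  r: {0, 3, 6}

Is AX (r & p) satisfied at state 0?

Sat(r & p) = {3}
Sat(AX (r & p)) = {s : every successor in {3}} = {5}
0 ∉ Sat(AX (r & p)) = {5}, so the formula does not hold at 0.

No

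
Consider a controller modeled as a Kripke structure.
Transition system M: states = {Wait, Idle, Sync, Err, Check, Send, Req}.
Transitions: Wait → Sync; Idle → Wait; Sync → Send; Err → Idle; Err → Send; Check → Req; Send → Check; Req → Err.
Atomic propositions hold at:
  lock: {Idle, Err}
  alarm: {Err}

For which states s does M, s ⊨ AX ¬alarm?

Sat(¬alarm) = {Wait, Idle, Sync, Check, Send, Req}
Sat(AX ¬alarm) = {s : every successor in {Wait, Idle, Sync, Check, Send, Req}} = {Wait, Idle, Sync, Err, Check, Send}

{Wait, Idle, Sync, Err, Check, Send}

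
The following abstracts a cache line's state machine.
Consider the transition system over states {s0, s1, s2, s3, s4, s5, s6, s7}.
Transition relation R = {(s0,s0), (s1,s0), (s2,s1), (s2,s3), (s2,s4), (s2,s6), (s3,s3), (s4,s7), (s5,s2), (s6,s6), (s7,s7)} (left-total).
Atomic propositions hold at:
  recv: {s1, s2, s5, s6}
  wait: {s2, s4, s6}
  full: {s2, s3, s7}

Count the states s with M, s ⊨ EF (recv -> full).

Sat(recv -> full) = {s0, s2, s3, s4, s7}
EF (recv -> full): least fixpoint, start Z0 = {s0, s2, s3, s4, s7}, add states with some successor in Z. Z1 = {s0, s1, s2, s3, s4, s5, s7}; fixed.
Sat(EF (recv -> full)) = {s0, s1, s2, s3, s4, s5, s7}
|Sat(EF (recv -> full))| = |{s0, s1, s2, s3, s4, s5, s7}| = 7.

7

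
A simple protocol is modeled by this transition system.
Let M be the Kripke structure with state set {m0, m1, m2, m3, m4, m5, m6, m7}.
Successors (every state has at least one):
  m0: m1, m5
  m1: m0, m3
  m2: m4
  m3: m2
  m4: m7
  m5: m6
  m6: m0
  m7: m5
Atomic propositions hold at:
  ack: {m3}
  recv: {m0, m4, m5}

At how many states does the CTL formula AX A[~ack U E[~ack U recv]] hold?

Sat(~ack) = {m0, m1, m2, m4, m5, m6, m7}
E[~ack U recv]: least fixpoint, start Z0 = Sat(recv) = {m0, m4, m5}, add states in Sat(~ack) with some successor in Z. Z1 = {m0, m1, m2, m4, m5, m6, m7}; fixed.
Sat(E[~ack U recv]) = {m0, m1, m2, m4, m5, m6, m7}
A[~ack U E[~ack U recv]]: least fixpoint, start Z0 = Sat(E[~ack U recv]) = {m0, m1, m2, m4, m5, m6, m7}, add states in Sat(~ack) with every successor in Z. Already a fixed point.
Sat(A[~ack U E[~ack U recv]]) = {m0, m1, m2, m4, m5, m6, m7}
Sat(AX A[~ack U E[~ack U recv]]) = {s : every successor in {m0, m1, m2, m4, m5, m6, m7}} = {m0, m2, m3, m4, m5, m6, m7}
|Sat(AX A[~ack U E[~ack U recv]])| = |{m0, m2, m3, m4, m5, m6, m7}| = 7.

7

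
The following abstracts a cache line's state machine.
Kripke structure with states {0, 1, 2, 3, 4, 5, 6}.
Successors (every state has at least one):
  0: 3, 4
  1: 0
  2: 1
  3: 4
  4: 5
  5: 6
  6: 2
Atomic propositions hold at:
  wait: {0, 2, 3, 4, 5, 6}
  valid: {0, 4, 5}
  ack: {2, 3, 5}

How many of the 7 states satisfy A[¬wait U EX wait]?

Sat(¬wait) = {1}
Sat(EX wait) = {s : some successor in {0, 2, 3, 4, 5, 6}} = {0, 1, 3, 4, 5, 6}
A[¬wait U EX wait]: least fixpoint, start Z0 = Sat(EX wait) = {0, 1, 3, 4, 5, 6}, add states in Sat(¬wait) with every successor in Z. Already a fixed point.
Sat(A[¬wait U EX wait]) = {0, 1, 3, 4, 5, 6}
|Sat(A[¬wait U EX wait])| = |{0, 1, 3, 4, 5, 6}| = 6.

6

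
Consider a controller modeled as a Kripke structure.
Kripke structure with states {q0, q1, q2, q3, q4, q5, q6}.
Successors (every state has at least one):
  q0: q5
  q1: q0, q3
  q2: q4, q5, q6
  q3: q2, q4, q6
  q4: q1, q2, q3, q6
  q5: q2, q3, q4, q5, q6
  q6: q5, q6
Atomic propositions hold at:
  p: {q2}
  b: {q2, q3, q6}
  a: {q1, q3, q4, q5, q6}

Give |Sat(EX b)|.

Sat(EX b) = {s : some successor in {q2, q3, q6}} = {q1, q2, q3, q4, q5, q6}
|Sat(EX b)| = |{q1, q2, q3, q4, q5, q6}| = 6.

6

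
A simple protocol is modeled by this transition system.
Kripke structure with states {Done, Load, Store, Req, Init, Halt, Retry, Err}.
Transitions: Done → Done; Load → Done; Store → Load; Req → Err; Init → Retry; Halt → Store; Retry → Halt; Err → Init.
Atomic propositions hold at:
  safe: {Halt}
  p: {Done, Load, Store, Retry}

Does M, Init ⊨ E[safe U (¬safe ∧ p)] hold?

Sat(¬safe) = {Done, Load, Store, Req, Init, Retry, Err}
Sat(¬safe ∧ p) = {Done, Load, Store, Retry}
E[safe U (¬safe ∧ p)]: least fixpoint, start Z0 = Sat((¬safe ∧ p)) = {Done, Load, Store, Retry}, add states in Sat(safe) with some successor in Z. Z1 = {Done, Load, Store, Halt, Retry}; fixed.
Sat(E[safe U (¬safe ∧ p)]) = {Done, Load, Store, Halt, Retry}
Init ∉ Sat(E[safe U (¬safe ∧ p)]) = {Done, Load, Store, Halt, Retry}, so the formula does not hold at Init.

No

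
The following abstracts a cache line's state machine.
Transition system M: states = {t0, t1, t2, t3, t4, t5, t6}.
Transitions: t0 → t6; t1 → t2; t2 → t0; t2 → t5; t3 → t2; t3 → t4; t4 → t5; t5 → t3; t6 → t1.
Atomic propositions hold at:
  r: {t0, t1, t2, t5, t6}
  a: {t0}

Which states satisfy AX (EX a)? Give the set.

Sat(EX a) = {s : some successor in {t0}} = {t2}
Sat(AX (EX a)) = {s : every successor in {t2}} = {t1}

{t1}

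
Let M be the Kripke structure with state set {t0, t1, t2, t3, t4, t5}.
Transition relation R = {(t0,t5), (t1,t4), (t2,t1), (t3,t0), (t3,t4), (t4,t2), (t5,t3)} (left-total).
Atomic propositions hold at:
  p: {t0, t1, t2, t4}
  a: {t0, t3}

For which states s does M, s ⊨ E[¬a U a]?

{t0, t3, t5}

Sat(¬a) = {t1, t2, t4, t5}
E[¬a U a]: least fixpoint, start Z0 = Sat(a) = {t0, t3}, add states in Sat(¬a) with some successor in Z. Z1 = {t0, t3, t5}; fixed.
Sat(E[¬a U a]) = {t0, t3, t5}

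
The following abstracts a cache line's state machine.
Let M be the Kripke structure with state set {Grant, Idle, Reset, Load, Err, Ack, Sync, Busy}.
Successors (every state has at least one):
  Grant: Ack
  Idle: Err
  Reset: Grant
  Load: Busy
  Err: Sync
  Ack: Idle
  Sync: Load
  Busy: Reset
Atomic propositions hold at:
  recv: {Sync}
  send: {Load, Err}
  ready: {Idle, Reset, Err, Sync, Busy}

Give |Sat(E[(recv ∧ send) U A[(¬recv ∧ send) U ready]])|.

6

Sat(recv ∧ send) = ∅
Sat(¬recv) = {Grant, Idle, Reset, Load, Err, Ack, Busy}
Sat(¬recv ∧ send) = {Load, Err}
A[(¬recv ∧ send) U ready]: least fixpoint, start Z0 = Sat(ready) = {Idle, Reset, Err, Sync, Busy}, add states in Sat(¬recv ∧ send) with every successor in Z. Z1 = {Idle, Reset, Load, Err, Sync, Busy}; fixed.
Sat(A[(¬recv ∧ send) U ready]) = {Idle, Reset, Load, Err, Sync, Busy}
E[(recv ∧ send) U A[(¬recv ∧ send) U ready]]: least fixpoint, start Z0 = Sat(A[(¬recv ∧ send) U ready]) = {Idle, Reset, Load, Err, Sync, Busy}, add states in Sat(recv ∧ send) with some successor in Z. Already a fixed point.
Sat(E[(recv ∧ send) U A[(¬recv ∧ send) U ready]]) = {Idle, Reset, Load, Err, Sync, Busy}
|Sat(E[(recv ∧ send) U A[(¬recv ∧ send) U ready]])| = |{Idle, Reset, Load, Err, Sync, Busy}| = 6.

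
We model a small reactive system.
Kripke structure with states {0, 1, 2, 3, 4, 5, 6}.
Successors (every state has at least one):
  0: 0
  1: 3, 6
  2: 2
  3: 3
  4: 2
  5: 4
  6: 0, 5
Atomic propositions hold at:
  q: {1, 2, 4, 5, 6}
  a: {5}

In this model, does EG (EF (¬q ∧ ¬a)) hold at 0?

Yes

Sat(¬q) = {0, 3}
Sat(¬a) = {0, 1, 2, 3, 4, 6}
Sat(¬q ∧ ¬a) = {0, 3}
EF (¬q ∧ ¬a): least fixpoint, start Z0 = {0, 3}, add states with some successor in Z. Z1 = {0, 1, 3, 6}; fixed.
Sat(EF (¬q ∧ ¬a)) = {0, 1, 3, 6}
EG (EF (¬q ∧ ¬a)): greatest fixpoint, start Z0 = {0, 1, 3, 6}, keep only states in Sat with some successor in Z. Already a fixed point.
Sat(EG (EF (¬q ∧ ¬a))) = {0, 1, 3, 6}
0 ∈ Sat(EG (EF (¬q ∧ ¬a))) = {0, 1, 3, 6}, so the formula holds at 0.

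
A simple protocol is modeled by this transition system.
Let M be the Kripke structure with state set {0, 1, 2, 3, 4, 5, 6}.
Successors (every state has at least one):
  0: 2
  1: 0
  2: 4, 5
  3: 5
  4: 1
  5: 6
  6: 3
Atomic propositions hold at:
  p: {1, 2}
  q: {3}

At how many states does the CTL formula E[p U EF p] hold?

EF p: least fixpoint, start Z0 = {1, 2}, add states with some successor in Z. Z1 = {0, 1, 2, 4}; fixed.
Sat(EF p) = {0, 1, 2, 4}
E[p U EF p]: least fixpoint, start Z0 = Sat(EF p) = {0, 1, 2, 4}, add states in Sat(p) with some successor in Z. Already a fixed point.
Sat(E[p U EF p]) = {0, 1, 2, 4}
|Sat(E[p U EF p])| = |{0, 1, 2, 4}| = 4.

4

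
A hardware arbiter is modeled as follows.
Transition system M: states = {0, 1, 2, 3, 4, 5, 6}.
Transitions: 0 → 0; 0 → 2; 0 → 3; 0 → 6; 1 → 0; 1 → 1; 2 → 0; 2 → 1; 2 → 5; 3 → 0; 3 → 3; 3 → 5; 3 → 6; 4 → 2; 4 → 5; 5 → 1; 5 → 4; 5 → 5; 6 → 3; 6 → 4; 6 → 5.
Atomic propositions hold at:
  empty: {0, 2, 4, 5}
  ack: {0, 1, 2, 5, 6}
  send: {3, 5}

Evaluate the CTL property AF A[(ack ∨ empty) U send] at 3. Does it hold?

Sat(ack ∨ empty) = {0, 1, 2, 4, 5, 6}
A[(ack ∨ empty) U send]: least fixpoint, start Z0 = Sat(send) = {3, 5}, add states in Sat(ack ∨ empty) with every successor in Z. Already a fixed point.
Sat(A[(ack ∨ empty) U send]) = {3, 5}
AF A[(ack ∨ empty) U send]: least fixpoint, start Z0 = {3, 5}, add states with every successor in Z. Already a fixed point.
Sat(AF A[(ack ∨ empty) U send]) = {3, 5}
3 ∈ Sat(AF A[(ack ∨ empty) U send]) = {3, 5}, so the formula holds at 3.

Yes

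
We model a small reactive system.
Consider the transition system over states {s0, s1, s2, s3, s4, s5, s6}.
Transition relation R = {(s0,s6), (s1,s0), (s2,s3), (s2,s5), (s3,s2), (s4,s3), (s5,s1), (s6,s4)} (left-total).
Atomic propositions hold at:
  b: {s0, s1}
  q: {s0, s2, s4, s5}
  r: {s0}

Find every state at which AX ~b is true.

Sat(~b) = {s2, s3, s4, s5, s6}
Sat(AX ~b) = {s : every successor in {s2, s3, s4, s5, s6}} = {s0, s2, s3, s4, s6}

{s0, s2, s3, s4, s6}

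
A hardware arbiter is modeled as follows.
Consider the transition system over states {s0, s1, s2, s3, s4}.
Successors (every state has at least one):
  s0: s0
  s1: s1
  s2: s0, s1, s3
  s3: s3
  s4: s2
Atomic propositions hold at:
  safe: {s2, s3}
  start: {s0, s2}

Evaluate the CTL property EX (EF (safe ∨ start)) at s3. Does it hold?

Sat(safe ∨ start) = {s0, s2, s3}
EF (safe ∨ start): least fixpoint, start Z0 = {s0, s2, s3}, add states with some successor in Z. Z1 = {s0, s2, s3, s4}; fixed.
Sat(EF (safe ∨ start)) = {s0, s2, s3, s4}
Sat(EX (EF (safe ∨ start))) = {s : some successor in {s0, s2, s3, s4}} = {s0, s2, s3, s4}
s3 ∈ Sat(EX (EF (safe ∨ start))) = {s0, s2, s3, s4}, so the formula holds at s3.

Yes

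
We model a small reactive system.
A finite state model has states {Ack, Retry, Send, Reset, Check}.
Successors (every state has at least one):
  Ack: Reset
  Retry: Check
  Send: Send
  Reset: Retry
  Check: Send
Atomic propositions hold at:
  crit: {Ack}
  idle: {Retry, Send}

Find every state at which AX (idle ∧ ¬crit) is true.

Sat(¬crit) = {Retry, Send, Reset, Check}
Sat(idle ∧ ¬crit) = {Retry, Send}
Sat(AX (idle ∧ ¬crit)) = {s : every successor in {Retry, Send}} = {Send, Reset, Check}

{Send, Reset, Check}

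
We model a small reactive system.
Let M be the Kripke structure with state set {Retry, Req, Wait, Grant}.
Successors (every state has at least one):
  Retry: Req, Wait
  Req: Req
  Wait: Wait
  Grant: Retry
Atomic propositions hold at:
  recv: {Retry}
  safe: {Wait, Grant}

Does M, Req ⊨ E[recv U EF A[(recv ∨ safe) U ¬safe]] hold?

Sat(recv ∨ safe) = {Retry, Wait, Grant}
Sat(¬safe) = {Retry, Req}
A[(recv ∨ safe) U ¬safe]: least fixpoint, start Z0 = Sat(¬safe) = {Retry, Req}, add states in Sat(recv ∨ safe) with every successor in Z. Z1 = {Retry, Req, Grant}; fixed.
Sat(A[(recv ∨ safe) U ¬safe]) = {Retry, Req, Grant}
EF A[(recv ∨ safe) U ¬safe]: least fixpoint, start Z0 = {Retry, Req, Grant}, add states with some successor in Z. Already a fixed point.
Sat(EF A[(recv ∨ safe) U ¬safe]) = {Retry, Req, Grant}
E[recv U EF A[(recv ∨ safe) U ¬safe]]: least fixpoint, start Z0 = Sat(EF A[(recv ∨ safe) U ¬safe]) = {Retry, Req, Grant}, add states in Sat(recv) with some successor in Z. Already a fixed point.
Sat(E[recv U EF A[(recv ∨ safe) U ¬safe]]) = {Retry, Req, Grant}
Req ∈ Sat(E[recv U EF A[(recv ∨ safe) U ¬safe]]) = {Retry, Req, Grant}, so the formula holds at Req.

Yes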